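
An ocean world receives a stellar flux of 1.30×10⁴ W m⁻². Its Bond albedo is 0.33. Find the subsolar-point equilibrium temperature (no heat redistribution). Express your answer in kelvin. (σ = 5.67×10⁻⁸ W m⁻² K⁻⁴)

At the subsolar point the surface absorbs S(1−A) and emits σT⁴ per unit area — no factor of 4, since only the local patch is in balance.
T = [1.30×10⁴ × 0.67 / 5.67×10⁻⁸]^(1/4) = (1.54×10¹¹)^(1/4) = 626 K.

T_ss ≈ 626 K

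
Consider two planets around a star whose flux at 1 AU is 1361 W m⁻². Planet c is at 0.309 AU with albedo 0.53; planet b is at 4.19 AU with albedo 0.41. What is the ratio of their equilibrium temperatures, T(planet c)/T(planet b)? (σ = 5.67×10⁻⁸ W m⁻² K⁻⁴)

T_eq = [S₀(1−A)/(4σd²)]^(1/4), so T ∝ (1−A)^(1/4) / √d.
T₁ = [1361×0.47/(4×5.67×10⁻⁸×0.309²)]^(1/4) = 414.57 K.
T₂ = [1361×0.59/(4×5.67×10⁻⁸×4.19²)]^(1/4) = 119.17 K.

T₁/T₂ ≈ 3.479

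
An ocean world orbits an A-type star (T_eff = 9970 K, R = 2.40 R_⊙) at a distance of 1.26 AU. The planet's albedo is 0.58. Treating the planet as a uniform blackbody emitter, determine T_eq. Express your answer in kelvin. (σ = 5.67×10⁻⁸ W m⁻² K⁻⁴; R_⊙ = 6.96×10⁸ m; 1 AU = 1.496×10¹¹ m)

T_eq ≈ 534 K

R_⋆ = 2.40 × 6.96×10⁸ = 1.67×10⁹ m.
d = 1.26 AU = 1.88×10¹¹ m.
L = 4πR_⋆²σT_⋆⁴ = 4π(1.67×10⁹)² × 5.67×10⁻⁸ × (9970)⁴ = 1.96×10²⁸ W.
S = L/(4πd²) = 4.40×10⁴ W m⁻².
Energy balance: absorbed = emitted ⇒ πR²·S(1−A) = 4πR²·σT_eq⁴, so T_eq⁴ = S(1−A)/(4σ).
T_eq = [4.40×10⁴ × 0.42 / (4 × 5.67×10⁻⁸)]^(1/4) = (8.15×10¹⁰)^(1/4) = 534 K.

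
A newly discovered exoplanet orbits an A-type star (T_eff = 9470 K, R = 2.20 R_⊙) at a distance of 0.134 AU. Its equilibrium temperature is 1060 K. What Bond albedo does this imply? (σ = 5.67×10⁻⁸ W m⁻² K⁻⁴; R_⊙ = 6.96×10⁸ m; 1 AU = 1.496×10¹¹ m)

A ≈ 0.89

R_⋆ = 2.20 × 6.96×10⁸ = 1.53×10⁹ m.
d = 0.134 AU = 2.00×10¹⁰ m.
L = 4πR_⋆²σT_⋆⁴ = 4π(1.53×10⁹)² × 5.67×10⁻⁸ × (9470)⁴ = 1.34×10²⁸ W.
S = L/(4πd²) = 2.66×10⁶ W m⁻².
From T_eq⁴ = S(1−A)/(4σ): 1−A = 4σT_eq⁴/S.
1−A = 4 × 5.67×10⁻⁸ × (1060)⁴ / 2.66×10⁶ = 0.108.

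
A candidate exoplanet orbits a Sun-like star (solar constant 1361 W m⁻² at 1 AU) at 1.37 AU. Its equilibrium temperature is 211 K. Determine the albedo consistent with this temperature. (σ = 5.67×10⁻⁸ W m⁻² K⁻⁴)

Flux at 1.37 AU: S = 1361/1.37² = 725 W m⁻².
From T_eq⁴ = S(1−A)/(4σ): 1−A = 4σT_eq⁴/S.
1−A = 4 × 5.67×10⁻⁸ × (211)⁴ / 725 = 0.620.

A ≈ 0.38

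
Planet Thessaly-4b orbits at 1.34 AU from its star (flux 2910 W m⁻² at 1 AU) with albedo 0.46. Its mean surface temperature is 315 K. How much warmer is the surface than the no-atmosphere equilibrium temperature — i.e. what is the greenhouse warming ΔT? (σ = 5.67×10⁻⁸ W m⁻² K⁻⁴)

S = 2910/1.34² = 1621 W m⁻².
T_eq = [S(1−A)/(4σ)]^(1/4) = [1621×0.54/(4×5.67×10⁻⁸)]^(1/4) = 249.2 K.
ΔT = T_surf − T_eq = 315 − 249.2.

ΔT ≈ 65.8 K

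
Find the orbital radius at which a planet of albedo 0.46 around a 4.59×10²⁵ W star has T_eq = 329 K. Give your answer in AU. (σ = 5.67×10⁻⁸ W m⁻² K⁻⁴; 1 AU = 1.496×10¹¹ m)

From T_eq⁴ = L(1−A)/(16πσd²): d = √[L(1−A)/(16πσT_eq⁴)].
d = √[4.59×10²⁵ × 0.54 / (16π × 5.67×10⁻⁸ × (329)⁴)] = 2.72×10¹⁰ m = 0.182 AU.

d ≈ 0.182 AU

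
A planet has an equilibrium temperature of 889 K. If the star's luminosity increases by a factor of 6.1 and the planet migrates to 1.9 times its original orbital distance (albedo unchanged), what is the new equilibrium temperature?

T_eq ≈ 1010 K

T_eq ∝ L^(1/4) · d^(−1/2).
T′ = 889 × 6.1^(1/4) / 1.9^(1/2) = 1010 K.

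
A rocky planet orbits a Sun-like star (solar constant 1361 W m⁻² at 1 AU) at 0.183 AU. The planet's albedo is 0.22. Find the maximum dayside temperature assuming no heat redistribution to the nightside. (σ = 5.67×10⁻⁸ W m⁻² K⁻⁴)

Flux at 0.183 AU: S = 1361/0.183² = 4.06×10⁴ W m⁻².
With no redistribution each surface element balances locally: S(1−A) = σT⁴.
T = [4.06×10⁴ × 0.78 / 5.67×10⁻⁸]^(1/4) = (5.59×10¹¹)^(1/4) = 865 K.

T_ss ≈ 865 K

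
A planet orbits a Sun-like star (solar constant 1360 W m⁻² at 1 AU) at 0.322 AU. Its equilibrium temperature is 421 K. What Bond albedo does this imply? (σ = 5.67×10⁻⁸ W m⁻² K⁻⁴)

Flux at 0.322 AU: S = 1360/0.322² = 1.31×10⁴ W m⁻².
From T_eq⁴ = S(1−A)/(4σ): 1−A = 4σT_eq⁴/S.
1−A = 4 × 5.67×10⁻⁸ × (421)⁴ / 1.31×10⁴ = 0.543.

A ≈ 0.46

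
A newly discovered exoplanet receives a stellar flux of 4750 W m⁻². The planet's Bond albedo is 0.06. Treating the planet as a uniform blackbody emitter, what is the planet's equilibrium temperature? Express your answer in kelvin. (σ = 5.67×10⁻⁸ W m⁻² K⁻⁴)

Energy balance: absorbed = emitted ⇒ πR²·S(1−A) = 4πR²·σT_eq⁴, so T_eq⁴ = S(1−A)/(4σ).
T_eq = [4750 × 0.94 / (4 × 5.67×10⁻⁸)]^(1/4) = (1.97×10¹⁰)^(1/4) = 375 K.

T_eq ≈ 375 K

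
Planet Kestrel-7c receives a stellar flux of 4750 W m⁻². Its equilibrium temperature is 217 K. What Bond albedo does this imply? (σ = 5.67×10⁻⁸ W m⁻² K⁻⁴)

A ≈ 0.89

From T_eq⁴ = S(1−A)/(4σ): 1−A = 4σT_eq⁴/S.
1−A = 4 × 5.67×10⁻⁸ × (217)⁴ / 4750 = 0.106.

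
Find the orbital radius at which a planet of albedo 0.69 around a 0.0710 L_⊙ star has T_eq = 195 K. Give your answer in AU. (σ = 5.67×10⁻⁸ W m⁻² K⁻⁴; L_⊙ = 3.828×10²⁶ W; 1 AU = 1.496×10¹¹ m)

L = 0.0710 × 3.828×10²⁶ = 2.72×10²⁵ W.
From T_eq⁴ = L(1−A)/(16πσd²): d = √[L(1−A)/(16πσT_eq⁴)].
d = √[2.72×10²⁵ × 0.31 / (16π × 5.67×10⁻⁸ × (195)⁴)] = 4.52×10¹⁰ m = 0.302 AU.

d ≈ 0.302 AU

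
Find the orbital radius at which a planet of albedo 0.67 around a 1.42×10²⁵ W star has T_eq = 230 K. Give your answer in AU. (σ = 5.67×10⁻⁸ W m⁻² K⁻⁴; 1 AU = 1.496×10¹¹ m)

From T_eq⁴ = L(1−A)/(16πσd²): d = √[L(1−A)/(16πσT_eq⁴)].
d = √[1.42×10²⁵ × 0.33 / (16π × 5.67×10⁻⁸ × (230)⁴)] = 2.42×10¹⁰ m = 0.162 AU.

d ≈ 0.162 AU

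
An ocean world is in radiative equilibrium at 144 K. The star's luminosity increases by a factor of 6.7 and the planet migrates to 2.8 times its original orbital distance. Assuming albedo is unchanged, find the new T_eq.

T_eq ∝ L^(1/4) · d^(−1/2).
T′ = 144 × 6.7^(1/4) / 2.8^(1/2) = 138 K.

T_eq ≈ 138 K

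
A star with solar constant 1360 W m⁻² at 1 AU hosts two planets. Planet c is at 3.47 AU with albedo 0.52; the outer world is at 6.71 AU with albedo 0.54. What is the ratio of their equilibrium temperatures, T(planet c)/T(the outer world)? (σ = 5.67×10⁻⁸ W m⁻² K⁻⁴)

T₁/T₂ ≈ 1.405

T_eq = [S₀(1−A)/(4σd²)]^(1/4), so T ∝ (1−A)^(1/4) / √d.
T₁ = [1360×0.48/(4×5.67×10⁻⁸×3.47²)]^(1/4) = 124.34 K.
T₂ = [1360×0.46/(4×5.67×10⁻⁸×6.71²)]^(1/4) = 88.47 K.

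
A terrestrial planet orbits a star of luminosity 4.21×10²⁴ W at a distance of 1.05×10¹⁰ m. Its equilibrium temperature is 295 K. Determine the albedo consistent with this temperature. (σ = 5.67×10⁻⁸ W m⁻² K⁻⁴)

A ≈ 0.43

Flux: S = L/(4πd²) = 4.21×10²⁴/(4π×(1.05×10¹⁰)²) = 3040 W m⁻².
From T_eq⁴ = S(1−A)/(4σ): 1−A = 4σT_eq⁴/S.
1−A = 4 × 5.67×10⁻⁸ × (295)⁴ / 3040 = 0.565.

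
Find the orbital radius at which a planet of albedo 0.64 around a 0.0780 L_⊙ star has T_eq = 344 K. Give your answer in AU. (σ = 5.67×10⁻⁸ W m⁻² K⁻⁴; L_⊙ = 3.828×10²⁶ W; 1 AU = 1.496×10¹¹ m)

d ≈ 0.110 AU

L = 0.0780 × 3.828×10²⁶ = 2.99×10²⁵ W.
From T_eq⁴ = L(1−A)/(16πσd²): d = √[L(1−A)/(16πσT_eq⁴)].
d = √[2.99×10²⁵ × 0.36 / (16π × 5.67×10⁻⁸ × (344)⁴)] = 1.64×10¹⁰ m = 0.110 AU.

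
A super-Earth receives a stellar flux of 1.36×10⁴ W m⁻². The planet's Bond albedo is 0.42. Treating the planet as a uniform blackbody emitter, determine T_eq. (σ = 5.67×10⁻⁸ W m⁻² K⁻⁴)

Energy balance: absorbed = emitted ⇒ πR²·S(1−A) = 4πR²·σT_eq⁴, so T_eq⁴ = S(1−A)/(4σ).
T_eq = [1.36×10⁴ × 0.58 / (4 × 5.67×10⁻⁸)]^(1/4) = (3.48×10¹⁰)^(1/4) = 432 K.

T_eq ≈ 432 K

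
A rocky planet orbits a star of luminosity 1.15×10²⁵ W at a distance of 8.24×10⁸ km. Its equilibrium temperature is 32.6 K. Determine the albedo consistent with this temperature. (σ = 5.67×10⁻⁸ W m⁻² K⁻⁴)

d = 8.24×10⁸ km = 8.24×10¹¹ m.
Flux: S = L/(4πd²) = 1.15×10²⁵/(4π×(8.24×10¹¹)²) = 1.35 W m⁻².
From T_eq⁴ = S(1−A)/(4σ): 1−A = 4σT_eq⁴/S.
1−A = 4 × 5.67×10⁻⁸ × (32.6)⁴ / 1.35 = 0.190.

A ≈ 0.81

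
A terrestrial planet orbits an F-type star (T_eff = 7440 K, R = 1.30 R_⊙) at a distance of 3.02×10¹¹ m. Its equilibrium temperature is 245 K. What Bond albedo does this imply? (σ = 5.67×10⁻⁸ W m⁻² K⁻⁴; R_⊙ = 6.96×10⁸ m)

R_⋆ = 1.30 × 6.96×10⁸ = 9.05×10⁸ m.
L = 4πR_⋆²σT_⋆⁴ = 4π(9.05×10⁸)² × 5.67×10⁻⁸ × (7440)⁴ = 1.79×10²⁷ W.
S = L/(4πd²) = 1560 W m⁻².
From T_eq⁴ = S(1−A)/(4σ): 1−A = 4σT_eq⁴/S.
1−A = 4 × 5.67×10⁻⁸ × (245)⁴ / 1560 = 0.524.

A ≈ 0.48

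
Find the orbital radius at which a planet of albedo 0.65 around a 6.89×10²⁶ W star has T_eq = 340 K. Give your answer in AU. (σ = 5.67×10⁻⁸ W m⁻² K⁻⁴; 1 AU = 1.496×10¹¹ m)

d ≈ 0.532 AU

From T_eq⁴ = L(1−A)/(16πσd²): d = √[L(1−A)/(16πσT_eq⁴)].
d = √[6.89×10²⁶ × 0.35 / (16π × 5.67×10⁻⁸ × (340)⁴)] = 7.96×10¹⁰ m = 0.532 AU.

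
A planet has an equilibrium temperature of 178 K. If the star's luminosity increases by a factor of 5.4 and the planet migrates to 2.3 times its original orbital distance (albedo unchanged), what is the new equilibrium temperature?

T_eq ≈ 179 K

T_eq ∝ L^(1/4) · d^(−1/2).
T′ = 178 × 5.4^(1/4) / 2.3^(1/2) = 179 K.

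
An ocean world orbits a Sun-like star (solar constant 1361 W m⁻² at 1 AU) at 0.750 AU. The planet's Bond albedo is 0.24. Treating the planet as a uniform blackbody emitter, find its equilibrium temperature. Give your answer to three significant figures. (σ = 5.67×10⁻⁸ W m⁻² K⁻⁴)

Flux at 0.750 AU: S = 1361/0.750² = 2420 W m⁻².
Energy balance: absorbed = emitted ⇒ πR²·S(1−A) = 4πR²·σT_eq⁴, so T_eq⁴ = S(1−A)/(4σ).
T_eq = [2420 × 0.76 / (4 × 5.67×10⁻⁸)]^(1/4) = (8.11×10⁹)^(1/4) = 300 K.

T_eq ≈ 300 K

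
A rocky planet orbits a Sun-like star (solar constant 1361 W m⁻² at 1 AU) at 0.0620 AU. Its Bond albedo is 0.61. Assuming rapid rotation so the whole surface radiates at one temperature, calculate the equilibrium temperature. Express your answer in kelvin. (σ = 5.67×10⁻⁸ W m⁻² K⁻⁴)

T_eq ≈ 883 K

Flux at 0.0620 AU: S = 1361/0.0620² = 3.54×10⁵ W m⁻².
Energy balance: absorbed = emitted ⇒ πR²·S(1−A) = 4πR²·σT_eq⁴, so T_eq⁴ = S(1−A)/(4σ).
T_eq = [3.54×10⁵ × 0.39 / (4 × 5.67×10⁻⁸)]^(1/4) = (6.09×10¹¹)^(1/4) = 883 K.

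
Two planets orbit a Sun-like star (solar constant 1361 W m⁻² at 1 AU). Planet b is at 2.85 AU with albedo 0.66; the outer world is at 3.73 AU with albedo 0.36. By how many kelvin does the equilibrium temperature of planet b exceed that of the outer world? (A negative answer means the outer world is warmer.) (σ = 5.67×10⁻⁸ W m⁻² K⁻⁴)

T_eq = [S₀(1−A)/(4σd²)]^(1/4), so T ∝ (1−A)^(1/4) / √d.
T₁ = [1361×0.34/(4×5.67×10⁻⁸×2.85²)]^(1/4) = 125.89 K.
T₂ = [1361×0.64/(4×5.67×10⁻⁸×3.73²)]^(1/4) = 128.90 K.

ΔT ≈ -3.0 K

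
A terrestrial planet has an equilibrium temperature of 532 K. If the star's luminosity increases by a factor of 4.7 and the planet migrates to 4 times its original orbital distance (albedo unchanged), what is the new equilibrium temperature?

T_eq ≈ 392 K

T_eq ∝ L^(1/4) · d^(−1/2).
T′ = 532 × 4.7^(1/4) / 4^(1/2) = 392 K.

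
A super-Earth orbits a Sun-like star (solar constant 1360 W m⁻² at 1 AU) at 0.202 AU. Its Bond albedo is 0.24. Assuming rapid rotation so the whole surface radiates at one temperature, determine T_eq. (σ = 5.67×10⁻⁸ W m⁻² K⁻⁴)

T_eq ≈ 578 K

Flux at 0.202 AU: S = 1360/0.202² = 3.33×10⁴ W m⁻².
Energy balance: absorbed = emitted ⇒ πR²·S(1−A) = 4πR²·σT_eq⁴, so T_eq⁴ = S(1−A)/(4σ).
T_eq = [3.33×10⁴ × 0.76 / (4 × 5.67×10⁻⁸)]^(1/4) = (1.12×10¹¹)^(1/4) = 578 K.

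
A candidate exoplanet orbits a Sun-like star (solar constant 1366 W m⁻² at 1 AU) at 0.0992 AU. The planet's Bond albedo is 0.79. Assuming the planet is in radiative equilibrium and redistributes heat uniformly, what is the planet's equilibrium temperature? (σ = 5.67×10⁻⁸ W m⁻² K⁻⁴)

T_eq ≈ 599 K

Flux at 0.0992 AU: S = 1366/0.0992² = 1.39×10⁵ W m⁻².
Energy balance: absorbed = emitted ⇒ πR²·S(1−A) = 4πR²·σT_eq⁴, so T_eq⁴ = S(1−A)/(4σ).
T_eq = [1.39×10⁵ × 0.21 / (4 × 5.67×10⁻⁸)]^(1/4) = (1.29×10¹¹)^(1/4) = 599 K.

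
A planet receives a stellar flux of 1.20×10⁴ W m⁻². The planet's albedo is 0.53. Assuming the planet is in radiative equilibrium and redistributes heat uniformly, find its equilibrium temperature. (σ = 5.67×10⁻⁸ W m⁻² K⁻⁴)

T_eq ≈ 397 K

Energy balance: absorbed = emitted ⇒ πR²·S(1−A) = 4πR²·σT_eq⁴, so T_eq⁴ = S(1−A)/(4σ).
T_eq = [1.20×10⁴ × 0.47 / (4 × 5.67×10⁻⁸)]^(1/4) = (2.49×10¹⁰)^(1/4) = 397 K.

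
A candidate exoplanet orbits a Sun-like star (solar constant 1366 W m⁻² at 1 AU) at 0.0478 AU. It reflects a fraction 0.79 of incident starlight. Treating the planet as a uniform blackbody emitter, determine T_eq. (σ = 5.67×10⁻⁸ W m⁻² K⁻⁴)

T_eq ≈ 863 K

Flux at 0.0478 AU: S = 1366/0.0478² = 5.98×10⁵ W m⁻².
Energy balance: absorbed = emitted ⇒ πR²·S(1−A) = 4πR²·σT_eq⁴, so T_eq⁴ = S(1−A)/(4σ).
T_eq = [5.98×10⁵ × 0.21 / (4 × 5.67×10⁻⁸)]^(1/4) = (5.54×10¹¹)^(1/4) = 863 K.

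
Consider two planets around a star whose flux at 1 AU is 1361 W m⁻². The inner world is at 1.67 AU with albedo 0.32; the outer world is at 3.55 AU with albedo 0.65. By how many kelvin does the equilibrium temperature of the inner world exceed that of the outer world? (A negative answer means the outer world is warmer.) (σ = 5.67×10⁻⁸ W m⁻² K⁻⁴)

ΔT ≈ 82.0 K

T_eq = [S₀(1−A)/(4σd²)]^(1/4), so T ∝ (1−A)^(1/4) / √d.
T₁ = [1361×0.68/(4×5.67×10⁻⁸×1.67²)]^(1/4) = 195.58 K.
T₂ = [1361×0.35/(4×5.67×10⁻⁸×3.55²)]^(1/4) = 113.62 K.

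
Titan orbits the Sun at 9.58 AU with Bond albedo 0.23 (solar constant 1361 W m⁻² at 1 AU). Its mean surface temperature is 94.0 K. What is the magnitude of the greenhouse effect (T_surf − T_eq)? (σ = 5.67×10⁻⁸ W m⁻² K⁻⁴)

ΔT ≈ 9.8 K

S = 1361/9.58² = 14.83 W m⁻².
T_eq = [S(1−A)/(4σ)]^(1/4) = [14.83×0.77/(4×5.67×10⁻⁸)]^(1/4) = 84.2 K.
ΔT = T_surf − T_eq = 94 − 84.2.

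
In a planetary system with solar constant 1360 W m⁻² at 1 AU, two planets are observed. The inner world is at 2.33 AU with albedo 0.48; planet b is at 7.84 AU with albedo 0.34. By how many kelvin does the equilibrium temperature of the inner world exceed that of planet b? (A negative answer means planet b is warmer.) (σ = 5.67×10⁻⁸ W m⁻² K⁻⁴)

T_eq = [S₀(1−A)/(4σd²)]^(1/4), so T ∝ (1−A)^(1/4) / √d.
T₁ = [1360×0.52/(4×5.67×10⁻⁸×2.33²)]^(1/4) = 154.81 K.
T₂ = [1360×0.66/(4×5.67×10⁻⁸×7.84²)]^(1/4) = 89.58 K.

ΔT ≈ 65.2 K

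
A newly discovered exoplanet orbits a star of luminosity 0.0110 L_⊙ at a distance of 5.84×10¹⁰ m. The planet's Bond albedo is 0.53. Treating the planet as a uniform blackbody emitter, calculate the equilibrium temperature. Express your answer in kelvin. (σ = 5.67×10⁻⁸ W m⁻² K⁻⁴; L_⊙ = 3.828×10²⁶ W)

L = 0.0110 × 3.828×10²⁶ = 4.21×10²⁴ W.
Flux: S = L/(4πd²) = 4.21×10²⁴/(4π×(5.84×10¹⁰)²) = 98.2 W m⁻².
Energy balance: absorbed = emitted ⇒ πR²·S(1−A) = 4πR²·σT_eq⁴, so T_eq⁴ = S(1−A)/(4σ).
T_eq = [98.2 × 0.47 / (4 × 5.67×10⁻⁸)]^(1/4) = (2.04×10⁸)^(1/4) = 119 K.

T_eq ≈ 119 K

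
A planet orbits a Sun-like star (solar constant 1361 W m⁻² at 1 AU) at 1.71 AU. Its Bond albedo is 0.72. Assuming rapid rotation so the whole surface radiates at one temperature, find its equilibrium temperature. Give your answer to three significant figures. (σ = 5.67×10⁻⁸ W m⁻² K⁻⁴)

Flux at 1.71 AU: S = 1361/1.71² = 465 W m⁻².
Energy balance: absorbed = emitted ⇒ πR²·S(1−A) = 4πR²·σT_eq⁴, so T_eq⁴ = S(1−A)/(4σ).
T_eq = [465 × 0.28 / (4 × 5.67×10⁻⁸)]^(1/4) = (5.75×10⁸)^(1/4) = 155 K.

T_eq ≈ 155 K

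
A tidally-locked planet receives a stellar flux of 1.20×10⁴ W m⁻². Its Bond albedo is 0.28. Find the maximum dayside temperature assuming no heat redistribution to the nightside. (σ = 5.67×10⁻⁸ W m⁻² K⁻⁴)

T_ss ≈ 625 K

With no redistribution each surface element balances locally: S(1−A) = σT⁴.
T = [1.20×10⁴ × 0.72 / 5.67×10⁻⁸]^(1/4) = (1.52×10¹¹)^(1/4) = 625 K.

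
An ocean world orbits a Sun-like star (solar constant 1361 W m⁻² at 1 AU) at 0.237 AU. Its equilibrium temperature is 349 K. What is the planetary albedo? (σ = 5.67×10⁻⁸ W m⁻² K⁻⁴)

A ≈ 0.86

Flux at 0.237 AU: S = 1361/0.237² = 2.42×10⁴ W m⁻².
From T_eq⁴ = S(1−A)/(4σ): 1−A = 4σT_eq⁴/S.
1−A = 4 × 5.67×10⁻⁸ × (349)⁴ / 2.42×10⁴ = 0.139.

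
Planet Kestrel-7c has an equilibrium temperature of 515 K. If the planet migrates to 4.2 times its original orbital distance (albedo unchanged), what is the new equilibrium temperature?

T_eq ≈ 251 K

T_eq ∝ L^(1/4) · d^(−1/2).
T′ = 515 / 4.2^(1/2) = 251 K.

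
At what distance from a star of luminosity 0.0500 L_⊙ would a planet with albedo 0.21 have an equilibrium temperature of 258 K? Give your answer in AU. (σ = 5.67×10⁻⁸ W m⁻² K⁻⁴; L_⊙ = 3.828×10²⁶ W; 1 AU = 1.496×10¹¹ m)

d ≈ 0.231 AU

L = 0.0500 × 3.828×10²⁶ = 1.91×10²⁵ W.
From T_eq⁴ = L(1−A)/(16πσd²): d = √[L(1−A)/(16πσT_eq⁴)].
d = √[1.91×10²⁵ × 0.79 / (16π × 5.67×10⁻⁸ × (258)⁴)] = 3.46×10¹⁰ m = 0.231 AU.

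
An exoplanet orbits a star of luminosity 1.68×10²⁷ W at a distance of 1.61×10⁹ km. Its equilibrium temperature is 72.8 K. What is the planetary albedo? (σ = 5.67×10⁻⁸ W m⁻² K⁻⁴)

A ≈ 0.88

d = 1.61×10⁹ km = 1.61×10¹² m.
Flux: S = L/(4πd²) = 1.68×10²⁷/(4π×(1.61×10¹²)²) = 51.6 W m⁻².
From T_eq⁴ = S(1−A)/(4σ): 1−A = 4σT_eq⁴/S.
1−A = 4 × 5.67×10⁻⁸ × (72.8)⁴ / 51.6 = 0.124.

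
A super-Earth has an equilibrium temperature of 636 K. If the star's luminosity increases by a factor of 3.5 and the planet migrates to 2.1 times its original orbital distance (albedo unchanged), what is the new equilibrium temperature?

T_eq ∝ L^(1/4) · d^(−1/2).
T′ = 636 × 3.5^(1/4) / 2.1^(1/2) = 600 K.

T_eq ≈ 600 K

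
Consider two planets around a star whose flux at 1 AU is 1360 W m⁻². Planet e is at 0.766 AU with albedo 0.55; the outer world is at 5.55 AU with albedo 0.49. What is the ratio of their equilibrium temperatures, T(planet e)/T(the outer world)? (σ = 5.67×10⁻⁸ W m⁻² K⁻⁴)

T_eq = [S₀(1−A)/(4σd²)]^(1/4), so T ∝ (1−A)^(1/4) / √d.
T₁ = [1360×0.45/(4×5.67×10⁻⁸×0.766²)]^(1/4) = 260.41 K.
T₂ = [1360×0.51/(4×5.67×10⁻⁸×5.55²)]^(1/4) = 99.82 K.

T₁/T₂ ≈ 2.609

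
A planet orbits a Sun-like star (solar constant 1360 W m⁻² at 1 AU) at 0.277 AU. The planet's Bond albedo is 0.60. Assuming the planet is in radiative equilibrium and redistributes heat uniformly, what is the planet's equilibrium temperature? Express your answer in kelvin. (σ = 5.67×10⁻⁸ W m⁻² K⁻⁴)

T_eq ≈ 420 K

Flux at 0.277 AU: S = 1360/0.277² = 1.77×10⁴ W m⁻².
Energy balance: absorbed = emitted ⇒ πR²·S(1−A) = 4πR²·σT_eq⁴, so T_eq⁴ = S(1−A)/(4σ).
T_eq = [1.77×10⁴ × 0.40 / (4 × 5.67×10⁻⁸)]^(1/4) = (3.13×10¹⁰)^(1/4) = 420 K.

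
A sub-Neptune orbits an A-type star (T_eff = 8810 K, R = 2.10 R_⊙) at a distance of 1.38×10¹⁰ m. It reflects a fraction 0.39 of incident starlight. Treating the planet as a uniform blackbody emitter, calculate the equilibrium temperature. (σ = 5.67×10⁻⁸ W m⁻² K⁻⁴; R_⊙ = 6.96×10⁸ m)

T_eq ≈ 1790 K

R_⋆ = 2.10 × 6.96×10⁸ = 1.46×10⁹ m.
L = 4πR_⋆²σT_⋆⁴ = 4π(1.46×10⁹)² × 5.67×10⁻⁸ × (8810)⁴ = 9.17×10²⁷ W.
S = L/(4πd²) = 3.83×10⁶ W m⁻².
Energy balance: absorbed = emitted ⇒ πR²·S(1−A) = 4πR²·σT_eq⁴, so T_eq⁴ = S(1−A)/(4σ).
T_eq = [3.83×10⁶ × 0.61 / (4 × 5.67×10⁻⁸)]^(1/4) = (1.03×10¹³)^(1/4) = 1790 K.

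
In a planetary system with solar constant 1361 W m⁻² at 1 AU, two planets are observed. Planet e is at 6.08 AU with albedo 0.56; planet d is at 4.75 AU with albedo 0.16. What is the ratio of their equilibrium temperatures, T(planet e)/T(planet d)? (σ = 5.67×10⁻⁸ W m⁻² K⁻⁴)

T_eq = [S₀(1−A)/(4σd²)]^(1/4), so T ∝ (1−A)^(1/4) / √d.
T₁ = [1361×0.44/(4×5.67×10⁻⁸×6.08²)]^(1/4) = 91.93 K.
T₂ = [1361×0.84/(4×5.67×10⁻⁸×4.75²)]^(1/4) = 122.26 K.

T₁/T₂ ≈ 0.752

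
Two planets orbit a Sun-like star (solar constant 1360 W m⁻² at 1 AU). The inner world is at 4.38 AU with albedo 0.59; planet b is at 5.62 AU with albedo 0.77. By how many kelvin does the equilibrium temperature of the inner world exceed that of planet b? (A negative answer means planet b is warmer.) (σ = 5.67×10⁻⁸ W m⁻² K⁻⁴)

T_eq = [S₀(1−A)/(4σd²)]^(1/4), so T ∝ (1−A)^(1/4) / √d.
T₁ = [1360×0.41/(4×5.67×10⁻⁸×4.38²)]^(1/4) = 106.40 K.
T₂ = [1360×0.23/(4×5.67×10⁻⁸×5.62²)]^(1/4) = 81.29 K.

ΔT ≈ 25.1 K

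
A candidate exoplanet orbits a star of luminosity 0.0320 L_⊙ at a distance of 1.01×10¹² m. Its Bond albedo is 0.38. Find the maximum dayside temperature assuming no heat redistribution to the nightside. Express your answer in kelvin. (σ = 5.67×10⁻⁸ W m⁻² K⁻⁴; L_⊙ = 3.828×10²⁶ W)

L = 0.0320 × 3.828×10²⁶ = 1.22×10²⁵ W.
Flux: S = L/(4πd²) = 1.22×10²⁵/(4π×(1.01×10¹²)²) = 0.956 W m⁻².
With no redistribution each surface element balances locally: S(1−A) = σT⁴.
T = [0.956 × 0.62 / 5.67×10⁻⁸]^(1/4) = (1.04×10⁷)^(1/4) = 56.9 K.

T_ss ≈ 56.9 K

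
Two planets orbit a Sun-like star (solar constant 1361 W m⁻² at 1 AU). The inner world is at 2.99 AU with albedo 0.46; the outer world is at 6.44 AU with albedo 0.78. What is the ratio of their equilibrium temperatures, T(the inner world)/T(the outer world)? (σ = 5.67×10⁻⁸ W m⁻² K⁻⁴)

T_eq = [S₀(1−A)/(4σd²)]^(1/4), so T ∝ (1−A)^(1/4) / √d.
T₁ = [1361×0.54/(4×5.67×10⁻⁸×2.99²)]^(1/4) = 137.98 K.
T₂ = [1361×0.22/(4×5.67×10⁻⁸×6.44²)]^(1/4) = 75.11 K.

T₁/T₂ ≈ 1.837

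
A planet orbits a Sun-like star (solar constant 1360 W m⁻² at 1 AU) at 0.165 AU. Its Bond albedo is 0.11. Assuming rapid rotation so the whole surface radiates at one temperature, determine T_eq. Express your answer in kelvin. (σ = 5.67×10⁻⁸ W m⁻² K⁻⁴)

T_eq ≈ 665 K

Flux at 0.165 AU: S = 1360/0.165² = 5.00×10⁴ W m⁻².
Energy balance: absorbed = emitted ⇒ πR²·S(1−A) = 4πR²·σT_eq⁴, so T_eq⁴ = S(1−A)/(4σ).
T_eq = [5.00×10⁴ × 0.89 / (4 × 5.67×10⁻⁸)]^(1/4) = (1.96×10¹¹)^(1/4) = 665 K.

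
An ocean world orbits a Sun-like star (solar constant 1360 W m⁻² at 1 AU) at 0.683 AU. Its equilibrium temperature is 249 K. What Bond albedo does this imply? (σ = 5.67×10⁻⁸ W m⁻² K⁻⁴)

A ≈ 0.70

Flux at 0.683 AU: S = 1360/0.683² = 2920 W m⁻².
From T_eq⁴ = S(1−A)/(4σ): 1−A = 4σT_eq⁴/S.
1−A = 4 × 5.67×10⁻⁸ × (249)⁴ / 2920 = 0.299.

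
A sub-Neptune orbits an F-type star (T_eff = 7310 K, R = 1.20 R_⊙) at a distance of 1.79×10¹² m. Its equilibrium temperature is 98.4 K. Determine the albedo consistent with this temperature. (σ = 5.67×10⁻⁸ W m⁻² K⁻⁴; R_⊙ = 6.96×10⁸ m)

R_⋆ = 1.20 × 6.96×10⁸ = 8.35×10⁸ m.
L = 4πR_⋆²σT_⋆⁴ = 4π(8.35×10⁸)² × 5.67×10⁻⁸ × (7310)⁴ = 1.42×10²⁷ W.
S = L/(4πd²) = 35.2 W m⁻².
From T_eq⁴ = S(1−A)/(4σ): 1−A = 4σT_eq⁴/S.
1−A = 4 × 5.67×10⁻⁸ × (98.4)⁴ / 35.2 = 0.603.

A ≈ 0.40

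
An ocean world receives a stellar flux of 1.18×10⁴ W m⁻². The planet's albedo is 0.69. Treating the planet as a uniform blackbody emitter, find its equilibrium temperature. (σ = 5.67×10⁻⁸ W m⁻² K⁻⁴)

T_eq ≈ 356 K

Energy balance: absorbed = emitted ⇒ πR²·S(1−A) = 4πR²·σT_eq⁴, so T_eq⁴ = S(1−A)/(4σ).
T_eq = [1.18×10⁴ × 0.31 / (4 × 5.67×10⁻⁸)]^(1/4) = (1.61×10¹⁰)^(1/4) = 356 K.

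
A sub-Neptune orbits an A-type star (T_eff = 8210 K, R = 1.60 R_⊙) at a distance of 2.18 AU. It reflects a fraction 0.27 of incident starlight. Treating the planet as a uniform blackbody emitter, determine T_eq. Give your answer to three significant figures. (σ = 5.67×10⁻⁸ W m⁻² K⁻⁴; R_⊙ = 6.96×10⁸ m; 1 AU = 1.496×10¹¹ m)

R_⋆ = 1.60 × 6.96×10⁸ = 1.11×10⁹ m.
d = 2.18 AU = 3.26×10¹¹ m.
L = 4πR_⋆²σT_⋆⁴ = 4π(1.11×10⁹)² × 5.67×10⁻⁸ × (8210)⁴ = 4.01×10²⁷ W.
S = L/(4πd²) = 3000 W m⁻².
Energy balance: absorbed = emitted ⇒ πR²·S(1−A) = 4πR²·σT_eq⁴, so T_eq⁴ = S(1−A)/(4σ).
T_eq = [3000 × 0.73 / (4 × 5.67×10⁻⁸)]^(1/4) = (9.67×10⁹)^(1/4) = 314 K.

T_eq ≈ 314 K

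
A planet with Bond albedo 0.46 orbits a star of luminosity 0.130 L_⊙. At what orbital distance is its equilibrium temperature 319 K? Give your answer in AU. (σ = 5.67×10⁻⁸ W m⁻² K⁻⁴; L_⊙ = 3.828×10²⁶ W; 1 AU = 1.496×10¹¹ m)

d ≈ 0.202 AU

L = 0.130 × 3.828×10²⁶ = 4.98×10²⁵ W.
From T_eq⁴ = L(1−A)/(16πσd²): d = √[L(1−A)/(16πσT_eq⁴)].
d = √[4.98×10²⁵ × 0.54 / (16π × 5.67×10⁻⁸ × (319)⁴)] = 3.02×10¹⁰ m = 0.202 AU.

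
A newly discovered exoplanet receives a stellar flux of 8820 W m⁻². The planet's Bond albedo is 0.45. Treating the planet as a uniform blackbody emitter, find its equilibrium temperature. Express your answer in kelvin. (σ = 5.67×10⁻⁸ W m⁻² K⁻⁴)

Energy balance: absorbed = emitted ⇒ πR²·S(1−A) = 4πR²·σT_eq⁴, so T_eq⁴ = S(1−A)/(4σ).
T_eq = [8820 × 0.55 / (4 × 5.67×10⁻⁸)]^(1/4) = (2.14×10¹⁰)^(1/4) = 382 K.

T_eq ≈ 382 K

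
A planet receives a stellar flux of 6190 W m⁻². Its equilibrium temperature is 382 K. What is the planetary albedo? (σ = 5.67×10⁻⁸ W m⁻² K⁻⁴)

From T_eq⁴ = S(1−A)/(4σ): 1−A = 4σT_eq⁴/S.
1−A = 4 × 5.67×10⁻⁸ × (382)⁴ / 6190 = 0.780.

A ≈ 0.22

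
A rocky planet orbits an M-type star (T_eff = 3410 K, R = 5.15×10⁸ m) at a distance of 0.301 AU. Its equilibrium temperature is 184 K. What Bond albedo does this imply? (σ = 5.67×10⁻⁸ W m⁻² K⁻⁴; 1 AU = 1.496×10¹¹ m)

d = 0.301 AU = 4.50×10¹⁰ m.
L = 4πR_⋆²σT_⋆⁴ = 4π(5.15×10⁸)² × 5.67×10⁻⁸ × (3410)⁴ = 2.56×10²⁵ W.
S = L/(4πd²) = 1000 W m⁻².
From T_eq⁴ = S(1−A)/(4σ): 1−A = 4σT_eq⁴/S.
1−A = 4 × 5.67×10⁻⁸ × (184)⁴ / 1000 = 0.259.

A ≈ 0.74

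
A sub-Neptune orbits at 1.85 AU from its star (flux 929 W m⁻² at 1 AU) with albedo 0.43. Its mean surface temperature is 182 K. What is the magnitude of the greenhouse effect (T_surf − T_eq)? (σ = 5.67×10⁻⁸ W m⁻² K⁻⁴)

ΔT ≈ 20.4 K

S = 929/1.85² = 271.4 W m⁻².
T_eq = [S(1−A)/(4σ)]^(1/4) = [271.4×0.57/(4×5.67×10⁻⁸)]^(1/4) = 161.6 K.
ΔT = T_surf − T_eq = 182 − 161.6.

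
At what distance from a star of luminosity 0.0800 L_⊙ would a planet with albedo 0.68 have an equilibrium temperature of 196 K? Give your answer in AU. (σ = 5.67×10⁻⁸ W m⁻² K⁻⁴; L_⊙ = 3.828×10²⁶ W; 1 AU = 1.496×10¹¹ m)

d ≈ 0.323 AU

L = 0.0800 × 3.828×10²⁶ = 3.06×10²⁵ W.
From T_eq⁴ = L(1−A)/(16πσd²): d = √[L(1−A)/(16πσT_eq⁴)].
d = √[3.06×10²⁵ × 0.32 / (16π × 5.67×10⁻⁸ × (196)⁴)] = 4.83×10¹⁰ m = 0.323 AU.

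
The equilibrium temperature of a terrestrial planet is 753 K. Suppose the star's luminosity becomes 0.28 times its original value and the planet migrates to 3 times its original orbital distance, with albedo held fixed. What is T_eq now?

T_eq ∝ L^(1/4) · d^(−1/2).
T′ = 753 × 0.28^(1/4) / 3^(1/2) = 316 K.

T_eq ≈ 316 K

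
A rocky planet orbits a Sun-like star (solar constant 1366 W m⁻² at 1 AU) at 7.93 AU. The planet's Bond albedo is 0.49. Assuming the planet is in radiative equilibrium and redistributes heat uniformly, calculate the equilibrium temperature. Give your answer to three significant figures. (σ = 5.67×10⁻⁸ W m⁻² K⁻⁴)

T_eq ≈ 83.6 K

Flux at 7.93 AU: S = 1366/7.93² = 21.7 W m⁻².
Energy balance: absorbed = emitted ⇒ πR²·S(1−A) = 4πR²·σT_eq⁴, so T_eq⁴ = S(1−A)/(4σ).
T_eq = [21.7 × 0.51 / (4 × 5.67×10⁻⁸)]^(1/4) = (4.88×10⁷)^(1/4) = 83.6 K.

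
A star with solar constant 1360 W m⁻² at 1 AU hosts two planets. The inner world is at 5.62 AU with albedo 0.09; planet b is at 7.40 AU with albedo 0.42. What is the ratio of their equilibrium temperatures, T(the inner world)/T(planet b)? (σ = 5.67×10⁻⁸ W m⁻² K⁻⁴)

T₁/T₂ ≈ 1.284

T_eq = [S₀(1−A)/(4σd²)]^(1/4), so T ∝ (1−A)^(1/4) / √d.
T₁ = [1360×0.91/(4×5.67×10⁻⁸×5.62²)]^(1/4) = 114.65 K.
T₂ = [1360×0.58/(4×5.67×10⁻⁸×7.40²)]^(1/4) = 89.27 K.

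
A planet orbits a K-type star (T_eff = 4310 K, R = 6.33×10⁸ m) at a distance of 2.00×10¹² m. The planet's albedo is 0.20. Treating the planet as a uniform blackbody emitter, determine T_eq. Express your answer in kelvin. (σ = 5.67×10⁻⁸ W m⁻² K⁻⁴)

T_eq ≈ 51.3 K

L = 4πR_⋆²σT_⋆⁴ = 4π(6.33×10⁸)² × 5.67×10⁻⁸ × (4310)⁴ = 9.85×10²⁵ W.
S = L/(4πd²) = 1.96 W m⁻².
Energy balance: absorbed = emitted ⇒ πR²·S(1−A) = 4πR²·σT_eq⁴, so T_eq⁴ = S(1−A)/(4σ).
T_eq = [1.96 × 0.80 / (4 × 5.67×10⁻⁸)]^(1/4) = (6.91×10⁶)^(1/4) = 51.3 K.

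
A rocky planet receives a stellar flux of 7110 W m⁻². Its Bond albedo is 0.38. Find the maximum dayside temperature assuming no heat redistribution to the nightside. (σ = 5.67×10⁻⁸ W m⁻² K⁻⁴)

T_ss ≈ 528 K

With no redistribution each surface element balances locally: S(1−A) = σT⁴.
T = [7110 × 0.62 / 5.67×10⁻⁸]^(1/4) = (7.77×10¹⁰)^(1/4) = 528 K.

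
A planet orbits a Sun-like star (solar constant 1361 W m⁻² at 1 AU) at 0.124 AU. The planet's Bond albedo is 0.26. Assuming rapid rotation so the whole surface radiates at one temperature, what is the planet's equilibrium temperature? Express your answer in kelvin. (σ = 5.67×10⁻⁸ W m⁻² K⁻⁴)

T_eq ≈ 733 K

Flux at 0.124 AU: S = 1361/0.124² = 8.85×10⁴ W m⁻².
Energy balance: absorbed = emitted ⇒ πR²·S(1−A) = 4πR²·σT_eq⁴, so T_eq⁴ = S(1−A)/(4σ).
T_eq = [8.85×10⁴ × 0.74 / (4 × 5.67×10⁻⁸)]^(1/4) = (2.89×10¹¹)^(1/4) = 733 K.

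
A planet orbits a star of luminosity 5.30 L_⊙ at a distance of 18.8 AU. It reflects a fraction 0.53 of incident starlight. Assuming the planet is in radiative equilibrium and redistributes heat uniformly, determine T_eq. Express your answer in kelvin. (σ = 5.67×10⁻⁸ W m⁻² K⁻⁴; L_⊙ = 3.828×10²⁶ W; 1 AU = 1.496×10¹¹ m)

T_eq ≈ 80.6 K

d = 18.8 AU = 2.81×10¹² m.
L = 5.30 × 3.828×10²⁶ = 2.03×10²⁷ W.
Flux: S = L/(4πd²) = 2.03×10²⁷/(4π×(2.81×10¹²)²) = 20.4 W m⁻².
Energy balance: absorbed = emitted ⇒ πR²·S(1−A) = 4πR²·σT_eq⁴, so T_eq⁴ = S(1−A)/(4σ).
T_eq = [20.4 × 0.47 / (4 × 5.67×10⁻⁸)]^(1/4) = (4.23×10⁷)^(1/4) = 80.6 K.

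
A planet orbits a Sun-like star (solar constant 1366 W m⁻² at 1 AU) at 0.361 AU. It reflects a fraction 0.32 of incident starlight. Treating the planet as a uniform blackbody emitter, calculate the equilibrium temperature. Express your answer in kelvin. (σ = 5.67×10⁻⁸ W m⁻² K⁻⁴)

Flux at 0.361 AU: S = 1366/0.361² = 1.05×10⁴ W m⁻².
Energy balance: absorbed = emitted ⇒ πR²·S(1−A) = 4πR²·σT_eq⁴, so T_eq⁴ = S(1−A)/(4σ).
T_eq = [1.05×10⁴ × 0.68 / (4 × 5.67×10⁻⁸)]^(1/4) = (3.14×10¹⁰)^(1/4) = 421 K.

T_eq ≈ 421 K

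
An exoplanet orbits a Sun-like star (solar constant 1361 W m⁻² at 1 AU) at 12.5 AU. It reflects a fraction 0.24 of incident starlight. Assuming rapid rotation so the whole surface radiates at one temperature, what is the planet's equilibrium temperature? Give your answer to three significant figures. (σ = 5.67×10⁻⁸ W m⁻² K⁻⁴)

Flux at 12.5 AU: S = 1361/12.5² = 8.71 W m⁻².
Energy balance: absorbed = emitted ⇒ πR²·S(1−A) = 4πR²·σT_eq⁴, so T_eq⁴ = S(1−A)/(4σ).
T_eq = [8.71 × 0.76 / (4 × 5.67×10⁻⁸)]^(1/4) = (2.92×10⁷)^(1/4) = 73.5 K.

T_eq ≈ 73.5 K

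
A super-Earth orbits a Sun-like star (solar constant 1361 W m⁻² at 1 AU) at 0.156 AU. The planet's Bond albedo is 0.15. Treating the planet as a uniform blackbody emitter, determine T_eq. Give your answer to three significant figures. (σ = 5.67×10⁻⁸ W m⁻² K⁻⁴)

Flux at 0.156 AU: S = 1361/0.156² = 5.59×10⁴ W m⁻².
Energy balance: absorbed = emitted ⇒ πR²·S(1−A) = 4πR²·σT_eq⁴, so T_eq⁴ = S(1−A)/(4σ).
T_eq = [5.59×10⁴ × 0.85 / (4 × 5.67×10⁻⁸)]^(1/4) = (2.10×10¹¹)^(1/4) = 677 K.

T_eq ≈ 677 K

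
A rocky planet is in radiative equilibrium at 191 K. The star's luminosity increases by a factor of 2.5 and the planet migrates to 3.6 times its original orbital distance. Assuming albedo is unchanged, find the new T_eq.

T_eq ∝ L^(1/4) · d^(−1/2).
T′ = 191 × 2.5^(1/4) / 3.6^(1/2) = 127 K.

T_eq ≈ 127 K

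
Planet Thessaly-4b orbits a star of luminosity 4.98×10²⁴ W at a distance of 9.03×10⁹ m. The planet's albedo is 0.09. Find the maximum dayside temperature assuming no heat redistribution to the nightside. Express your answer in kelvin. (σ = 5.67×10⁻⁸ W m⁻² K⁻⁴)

T_ss ≈ 528 K

Flux: S = L/(4πd²) = 4.98×10²⁴/(4π×(9.03×10⁹)²) = 4860 W m⁻².
With no redistribution each surface element balances locally: S(1−A) = σT⁴.
T = [4860 × 0.91 / 5.67×10⁻⁸]^(1/4) = (7.80×10¹⁰)^(1/4) = 528 K.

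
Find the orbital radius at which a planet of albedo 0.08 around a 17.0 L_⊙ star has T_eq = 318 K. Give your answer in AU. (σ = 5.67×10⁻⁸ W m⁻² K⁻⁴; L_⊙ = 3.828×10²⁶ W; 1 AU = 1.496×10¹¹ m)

L = 17.0 × 3.828×10²⁶ = 6.51×10²⁷ W.
From T_eq⁴ = L(1−A)/(16πσd²): d = √[L(1−A)/(16πσT_eq⁴)].
d = √[6.51×10²⁷ × 0.92 / (16π × 5.67×10⁻⁸ × (318)⁴)] = 4.53×10¹¹ m = 3.03 AU.

d ≈ 3.03 AU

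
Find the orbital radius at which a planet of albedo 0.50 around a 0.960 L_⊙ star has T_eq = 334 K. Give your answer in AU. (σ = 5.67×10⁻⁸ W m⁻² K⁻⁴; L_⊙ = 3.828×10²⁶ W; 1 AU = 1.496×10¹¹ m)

d ≈ 0.481 AU

L = 0.960 × 3.828×10²⁶ = 3.67×10²⁶ W.
From T_eq⁴ = L(1−A)/(16πσd²): d = √[L(1−A)/(16πσT_eq⁴)].
d = √[3.67×10²⁶ × 0.50 / (16π × 5.67×10⁻⁸ × (334)⁴)] = 7.20×10¹⁰ m = 0.481 AU.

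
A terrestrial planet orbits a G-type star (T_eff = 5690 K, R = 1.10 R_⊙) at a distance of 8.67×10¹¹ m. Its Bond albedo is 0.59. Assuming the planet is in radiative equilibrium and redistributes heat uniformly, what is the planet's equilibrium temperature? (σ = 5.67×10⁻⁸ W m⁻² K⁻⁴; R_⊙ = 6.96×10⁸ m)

T_eq ≈ 95.7 K

R_⋆ = 1.10 × 6.96×10⁸ = 7.66×10⁸ m.
L = 4πR_⋆²σT_⋆⁴ = 4π(7.66×10⁸)² × 5.67×10⁻⁸ × (5690)⁴ = 4.38×10²⁶ W.
S = L/(4πd²) = 46.3 W m⁻².
Energy balance: absorbed = emitted ⇒ πR²·S(1−A) = 4πR²·σT_eq⁴, so T_eq⁴ = S(1−A)/(4σ).
T_eq = [46.3 × 0.41 / (4 × 5.67×10⁻⁸)]^(1/4) = (8.38×10⁷)^(1/4) = 95.7 K.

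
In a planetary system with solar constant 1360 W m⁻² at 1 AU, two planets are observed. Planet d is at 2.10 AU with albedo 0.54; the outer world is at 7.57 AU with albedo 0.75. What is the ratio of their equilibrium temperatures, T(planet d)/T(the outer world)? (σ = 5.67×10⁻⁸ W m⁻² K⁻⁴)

T_eq = [S₀(1−A)/(4σd²)]^(1/4), so T ∝ (1−A)^(1/4) / √d.
T₁ = [1360×0.46/(4×5.67×10⁻⁸×2.10²)]^(1/4) = 158.14 K.
T₂ = [1360×0.25/(4×5.67×10⁻⁸×7.57²)]^(1/4) = 71.52 K.

T₁/T₂ ≈ 2.211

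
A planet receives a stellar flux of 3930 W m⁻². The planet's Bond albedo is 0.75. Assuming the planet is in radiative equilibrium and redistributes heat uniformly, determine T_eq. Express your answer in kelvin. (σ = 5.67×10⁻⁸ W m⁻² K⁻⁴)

Energy balance: absorbed = emitted ⇒ πR²·S(1−A) = 4πR²·σT_eq⁴, so T_eq⁴ = S(1−A)/(4σ).
T_eq = [3930 × 0.25 / (4 × 5.67×10⁻⁸)]^(1/4) = (4.33×10⁹)^(1/4) = 257 K.

T_eq ≈ 257 K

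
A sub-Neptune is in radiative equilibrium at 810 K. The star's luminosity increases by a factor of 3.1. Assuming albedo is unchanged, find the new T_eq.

T_eq ∝ L^(1/4) · d^(−1/2).
T′ = 810 × 3.1^(1/4) = 1070 K.

T_eq ≈ 1070 K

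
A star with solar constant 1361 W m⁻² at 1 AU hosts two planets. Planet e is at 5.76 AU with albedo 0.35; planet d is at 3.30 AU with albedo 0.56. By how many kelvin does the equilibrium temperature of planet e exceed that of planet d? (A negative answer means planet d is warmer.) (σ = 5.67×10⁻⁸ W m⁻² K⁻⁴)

T_eq = [S₀(1−A)/(4σd²)]^(1/4), so T ∝ (1−A)^(1/4) / √d.
T₁ = [1361×0.65/(4×5.67×10⁻⁸×5.76²)]^(1/4) = 104.13 K.
T₂ = [1361×0.44/(4×5.67×10⁻⁸×3.30²)]^(1/4) = 124.78 K.

ΔT ≈ -20.7 K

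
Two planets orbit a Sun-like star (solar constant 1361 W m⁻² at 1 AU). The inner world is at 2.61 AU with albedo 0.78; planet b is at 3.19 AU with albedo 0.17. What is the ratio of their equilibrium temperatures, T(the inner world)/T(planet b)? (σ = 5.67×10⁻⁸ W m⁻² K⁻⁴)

T_eq = [S₀(1−A)/(4σd²)]^(1/4), so T ∝ (1−A)^(1/4) / √d.
T₁ = [1361×0.22/(4×5.67×10⁻⁸×2.61²)]^(1/4) = 117.99 K.
T₂ = [1361×0.83/(4×5.67×10⁻⁸×3.19²)]^(1/4) = 148.74 K.

T₁/T₂ ≈ 0.793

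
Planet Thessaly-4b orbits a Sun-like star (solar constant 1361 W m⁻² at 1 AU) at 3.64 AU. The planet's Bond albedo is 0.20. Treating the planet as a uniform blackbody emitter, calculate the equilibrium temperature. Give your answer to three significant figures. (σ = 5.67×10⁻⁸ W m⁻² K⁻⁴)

Flux at 3.64 AU: S = 1361/3.64² = 103 W m⁻².
Energy balance: absorbed = emitted ⇒ πR²·S(1−A) = 4πR²·σT_eq⁴, so T_eq⁴ = S(1−A)/(4σ).
T_eq = [103 × 0.80 / (4 × 5.67×10⁻⁸)]^(1/4) = (3.62×10⁸)^(1/4) = 138 K.

T_eq ≈ 138 K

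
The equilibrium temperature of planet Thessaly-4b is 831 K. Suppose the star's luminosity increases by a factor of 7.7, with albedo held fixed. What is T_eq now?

T_eq ∝ L^(1/4) · d^(−1/2).
T′ = 831 × 7.7^(1/4) = 1380 K.

T_eq ≈ 1380 K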